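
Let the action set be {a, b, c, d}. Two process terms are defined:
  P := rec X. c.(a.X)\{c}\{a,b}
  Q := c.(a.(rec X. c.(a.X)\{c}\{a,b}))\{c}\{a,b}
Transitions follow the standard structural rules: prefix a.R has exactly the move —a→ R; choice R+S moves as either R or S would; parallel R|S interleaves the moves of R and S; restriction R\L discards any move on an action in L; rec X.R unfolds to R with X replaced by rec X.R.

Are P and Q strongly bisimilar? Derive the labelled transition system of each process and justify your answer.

LTS(P): 2 reachable states
  m0 = rec X. c.(a.X)\{c}\{a,b} ⊢ -c-> m1
  m1 = (a.(rec X. c.(a.X)\{c}\{a,b}))\{c}\{a,b} ⊢ deadlocked
LTS(Q): 2 reachable states
  n0 = c.(a.(rec X. c.(a.X)\{c}\{a,b}))\{c}\{a,b} ⊢ -c-> n1
  n1 = (a.(rec X. c.(a.X)\{c}\{a,b}))\{c}\{a,b} ⊢ deadlocked
Bisimilarity quotient blocks:
  B0 = {m0, n0}
  B1 = {m1, n1}
m0 ∈ B0, n0 ∈ B0 → same block

bisimilar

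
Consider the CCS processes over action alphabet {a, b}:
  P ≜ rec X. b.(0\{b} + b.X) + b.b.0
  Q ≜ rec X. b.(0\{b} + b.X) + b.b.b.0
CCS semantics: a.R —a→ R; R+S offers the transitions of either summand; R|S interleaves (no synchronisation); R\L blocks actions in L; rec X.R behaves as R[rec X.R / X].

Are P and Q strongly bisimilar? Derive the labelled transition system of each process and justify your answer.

NO

Reachable graph of P (4 states):
  u0 = rec X. b.(0\{b} + b.X) + b.b.0 → --b--▸ u1, --b--▸ u2
  u1 = 0\{b} + b.(rec X. b.(0\{b} + b.X) + b.b.0) → --b--▸ u0
  u2 = b.0 → --b--▸ u3
  u3 = 0 → deadlocked
Reachable graph of Q (5 states):
  v0 = rec X. b.(0\{b} + b.X) + b.b.b.0 → --b--▸ v1, --b--▸ v2
  v1 = 0\{b} + b.(rec X. b.(0\{b} + b.X) + b.b.b.0) → --b--▸ v0
  v2 = b.b.0 → --b--▸ v3
  v3 = b.0 → --b--▸ v4
  v4 = 0 → deadlocked
Coarsest stable partition (strong bisimilarity classes):
  B0 = {u0}
  B1 = {u2, v3}
  B2 = {u3, v4}
  B3 = {u1}
  B4 = {v0}
  B5 = {v2}
  B6 = {v1}
u0 ∈ B0, v0 ∈ B4 → different blocks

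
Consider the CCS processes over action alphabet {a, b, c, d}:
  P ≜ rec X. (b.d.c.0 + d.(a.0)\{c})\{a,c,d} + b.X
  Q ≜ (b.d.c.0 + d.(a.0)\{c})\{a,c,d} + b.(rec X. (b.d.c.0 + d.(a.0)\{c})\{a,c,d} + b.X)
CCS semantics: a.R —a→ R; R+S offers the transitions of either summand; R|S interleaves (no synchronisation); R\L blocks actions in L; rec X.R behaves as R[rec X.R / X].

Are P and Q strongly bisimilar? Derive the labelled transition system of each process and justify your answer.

P ~ Q

Reachable graph of P (2 states):
  u0 = rec X. (b.d.c.0 + d.(a.0)\{c})\{a,c,d} + b.X | ··b··> u0, ··b··> u1
  u1 = (d.c.0)\{a,c,d} | ∅
Reachable graph of Q (3 states):
  v0 = (b.d.c.0 + d.(a.0)\{c})\{a,c,d} + b.(rec X. (b.d.c.0 + d.(a.0)\{c})\{a,c,d} + b.X) | ··b··> v1, ··b··> v2
  v1 = (d.c.0)\{a,c,d} | ∅
  v2 = rec X. (b.d.c.0 + d.(a.0)\{c})\{a,c,d} + b.X | ··b··> v1, ··b··> v2
Partition-refinement fixed point:
  B0 = {u0, v0, v2}
  B1 = {u1, v1}
u0 ∈ B0, v0 ∈ B0 → same block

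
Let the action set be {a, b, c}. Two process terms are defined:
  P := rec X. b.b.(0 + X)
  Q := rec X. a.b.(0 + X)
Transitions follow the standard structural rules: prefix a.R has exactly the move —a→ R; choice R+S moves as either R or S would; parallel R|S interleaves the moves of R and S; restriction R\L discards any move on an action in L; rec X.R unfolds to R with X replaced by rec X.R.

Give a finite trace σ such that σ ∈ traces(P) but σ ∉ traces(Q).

Reachable graph of P (3 states):
  m0 = rec X. b.b.(0 + X) :: -b-> m1
  m1 = b.(0 + (rec X. b.b.(0 + X))) :: -b-> m2
  m2 = 0 + (rec X. b.b.(0 + X)) :: -b-> m1
Reachable graph of Q (3 states):
  n0 = rec X. a.b.(0 + X) :: -a-> n1
  n1 = b.(0 + (rec X. a.b.(0 + X))) :: -b-> n2
  n2 = 0 + (rec X. a.b.(0 + X)) :: -a-> n1
Run σ = ⟨b⟩ on P: start {m0}
  step 1 (b): {m1}
  P completes σ.
Run σ = ⟨b⟩ on Q: start {n0}
  step 1 (b): no successor for Q

b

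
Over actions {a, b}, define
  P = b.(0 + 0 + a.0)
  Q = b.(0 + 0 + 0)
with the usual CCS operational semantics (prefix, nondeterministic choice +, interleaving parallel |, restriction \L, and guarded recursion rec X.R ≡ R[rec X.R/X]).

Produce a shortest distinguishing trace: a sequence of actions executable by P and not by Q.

Reachable graph of P (3 states):
  u0 = b.(0 + 0 + a.0) | =b=> u1
  u1 = 0 + 0 + a.0 | =a=> u2
  u2 = 0 | (no moves)
Reachable graph of Q (2 states):
  v0 = b.(0 + 0 + 0) | =b=> v1
  v1 = 0 + 0 + 0 | (no moves)
Executing ba from P (initial set {u0}):
  [1] b ⇒ {u1}
  [2] a ⇒ {u2}
  ✓ P
Executing ba from Q (initial set {v0}):
  [1] b ⇒ {v1}
  [2] a ⇒ no successor for Q

ba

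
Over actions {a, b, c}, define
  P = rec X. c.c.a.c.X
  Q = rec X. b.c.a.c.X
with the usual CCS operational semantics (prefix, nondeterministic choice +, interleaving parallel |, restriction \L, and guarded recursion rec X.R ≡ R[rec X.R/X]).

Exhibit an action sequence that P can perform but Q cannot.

c

Reachable graph of P (4 states):
  s0 = rec X. c.c.a.c.X :: =c=> s1
  s1 = c.a.c.(rec X. c.c.a.c.X) :: =c=> s2
  s2 = a.c.(rec X. c.c.a.c.X) :: =a=> s3
  s3 = c.(rec X. c.c.a.c.X) :: =c=> s0
Reachable graph of Q (4 states):
  t0 = rec X. b.c.a.c.X :: =b=> t1
  t1 = c.a.c.(rec X. b.c.a.c.X) :: =c=> t2
  t2 = a.c.(rec X. b.c.a.c.X) :: =a=> t3
  t3 = c.(rec X. b.c.a.c.X) :: =c=> t0
Run σ = ⟨c⟩ on P: start {s0}
  [1] c ⇒ {s1}
  P completes σ.
Run σ = ⟨c⟩ on Q: start {t0}
  [1] c ⇒ no successor for Q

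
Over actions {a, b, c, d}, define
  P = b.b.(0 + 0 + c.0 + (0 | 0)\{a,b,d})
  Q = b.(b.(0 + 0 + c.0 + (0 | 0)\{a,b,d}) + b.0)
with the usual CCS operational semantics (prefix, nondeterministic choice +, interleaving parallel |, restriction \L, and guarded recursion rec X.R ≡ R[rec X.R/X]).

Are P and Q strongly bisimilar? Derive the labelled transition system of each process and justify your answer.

P ≁ Q

LTS(P): 4 reachable states
  p0 = b.b.(0 + 0 + c.0 + (0 | 0)\{a,b,d}) :: -b-> p1
  p1 = b.(0 + 0 + c.0 + (0 | 0)\{a,b,d}) :: -b-> p2
  p2 = 0 + 0 + c.0 + (0 | 0)\{a,b,d} :: -c-> p3
  p3 = 0 :: stopped
LTS(Q): 4 reachable states
  q0 = b.(b.(0 + 0 + c.0 + (0 | 0)\{a,b,d}) + b.0) :: -b-> q1
  q1 = b.(0 + 0 + c.0 + (0 | 0)\{a,b,d}) + b.0 :: -b-> q2, -b-> q3
  q2 = 0 :: stopped
  q3 = 0 + 0 + c.0 + (0 | 0)\{a,b,d} :: -c-> q2
Bisimilarity quotient blocks:
  B0 = {p0}
  B1 = {p1}
  B2 = {p2, q3}
  B3 = {p3, q2}
  B4 = {q0}
  B5 = {q1}
p0 ∈ B0, q0 ∈ B4 → different blocks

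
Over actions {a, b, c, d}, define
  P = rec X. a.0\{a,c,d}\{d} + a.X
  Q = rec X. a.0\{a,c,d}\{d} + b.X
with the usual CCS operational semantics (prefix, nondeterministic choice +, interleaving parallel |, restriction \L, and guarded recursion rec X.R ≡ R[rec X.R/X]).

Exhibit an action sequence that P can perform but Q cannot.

Reachable graph of P (2 states):
  s0 = rec X. a.0\{a,c,d}\{d} + a.X has moves --a--▸ s0, --a--▸ s1
  s1 = 0\{a,c,d}\{d} has moves ∅
Reachable graph of Q (2 states):
  t0 = rec X. a.0\{a,c,d}\{d} + b.X has moves --a--▸ t1, --b--▸ t0
  t1 = 0\{a,c,d}\{d} has moves ∅
Executing aa from P (initial set {s0}):
  [1] a ⇒ {s0, s1}
  [2] a ⇒ {s0, s1}
  P completes σ.
Executing aa from Q (initial set {t0}):
  [1] a ⇒ {t1}
  [2] a ⇒ ∅  — Q cannot continue

aa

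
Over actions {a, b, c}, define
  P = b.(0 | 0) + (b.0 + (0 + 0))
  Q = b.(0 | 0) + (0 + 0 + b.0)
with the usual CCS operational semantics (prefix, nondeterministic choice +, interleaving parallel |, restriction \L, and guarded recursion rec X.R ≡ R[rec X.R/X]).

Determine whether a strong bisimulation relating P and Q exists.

bisimilar

LTS(P): 3 reachable states
  s0 = b.(0 | 0) + (b.0 + (0 + 0)) | ··b··> s1, ··b··> s2
  s1 = 0 | ·
  s2 = 0 | 0 | ·
LTS(Q): 3 reachable states
  t0 = b.(0 | 0) + (0 + 0 + b.0) | ··b··> t1, ··b··> t2
  t1 = 0 | ·
  t2 = 0 | 0 | ·
Partition-refinement fixed point:
  B0 = {s0, t0}
  B1 = {s1, s2, t1, t2}
s0 ∈ B0, t0 ∈ B0 → same block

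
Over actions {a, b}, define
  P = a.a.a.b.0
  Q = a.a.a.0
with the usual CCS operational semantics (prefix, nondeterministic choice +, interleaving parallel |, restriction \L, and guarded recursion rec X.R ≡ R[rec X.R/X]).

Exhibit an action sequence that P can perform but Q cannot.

aaab

LTS(P): 5 reachable states
  m0 = a.a.a.b.0 :: ··a··> m1
  m1 = a.a.b.0 :: ··a··> m2
  m2 = a.b.0 :: ··a··> m3
  m3 = b.0 :: ··b··> m4
  m4 = 0 :: stopped
LTS(Q): 4 reachable states
  n0 = a.a.a.0 :: ··a··> n1
  n1 = a.a.0 :: ··a··> n2
  n2 = a.0 :: ··a··> n3
  n3 = 0 :: stopped
Executing aaab from P (initial set {m0}):
  step 1 (a): {m1}
  step 2 (a): {m2}
  step 3 (a): {m3}
  step 4 (b): {m4}
  ✓ P
Executing aaab from Q (initial set {n0}):
  step 1 (a): {n1}
  step 2 (a): {n2}
  step 3 (a): {n3}
  step 4 (b): ∅  — Q cannot continue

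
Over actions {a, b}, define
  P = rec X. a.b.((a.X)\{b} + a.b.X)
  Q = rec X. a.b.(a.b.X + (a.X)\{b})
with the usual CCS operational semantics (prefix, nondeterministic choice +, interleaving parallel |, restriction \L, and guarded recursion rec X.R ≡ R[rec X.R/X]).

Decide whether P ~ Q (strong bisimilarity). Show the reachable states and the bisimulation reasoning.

YES

P's transition system — 6 states:
  m0 = rec X. a.b.((a.X)\{b} + a.b.X) :: —a→ m1
  m1 = b.((a.(rec X. a.b.((a.X)\{b} + a.b.X)))\{b} + a.b.(rec X. a.b.((a.X)\{b} + a.b.X))) :: —b→ m2
  m2 = (a.(rec X. a.b.((a.X)\{b} + a.b.X)))\{b} + a.b.(rec X. a.b.((a.X)\{b} + a.b.X)) :: —a→ m3, —a→ m4
  m3 = (rec X. a.b.((a.X)\{b} + a.b.X))\{b} :: —a→ m5
  m4 = b.(rec X. a.b.((a.X)\{b} + a.b.X)) :: —b→ m0
  m5 = (b.((a.(rec X. a.b.((a.X)\{b} + a.b.X)))\{b} + a.b.(rec X. a.b.((a.X)\{b} + a.b.X))))\{b} :: deadlocked
Q's transition system — 6 states:
  n0 = rec X. a.b.(a.b.X + (a.X)\{b}) :: —a→ n1
  n1 = b.(a.b.(rec X. a.b.(a.b.X + (a.X)\{b})) + (a.(rec X. a.b.(a.b.X + (a.X)\{b})))\{b}) :: —b→ n2
  n2 = a.b.(rec X. a.b.(a.b.X + (a.X)\{b})) + (a.(rec X. a.b.(a.b.X + (a.X)\{b})))\{b} :: —a→ n3, —a→ n4
  n3 = (rec X. a.b.(a.b.X + (a.X)\{b}))\{b} :: —a→ n5
  n4 = b.(rec X. a.b.(a.b.X + (a.X)\{b})) :: —b→ n0
  n5 = (b.(a.b.(rec X. a.b.(a.b.X + (a.X)\{b})) + (a.(rec X. a.b.(a.b.X + (a.X)\{b})))\{b}))\{b} :: deadlocked
Coarsest stable partition (strong bisimilarity classes):
  B0 = {m0, n0}
  B1 = {m1, n1}
  B2 = {m2, n2}
  B3 = {m3, n3}
  B4 = {m5, n5}
  B5 = {m4, n4}
m0 ∈ B0, n0 ∈ B0 → same block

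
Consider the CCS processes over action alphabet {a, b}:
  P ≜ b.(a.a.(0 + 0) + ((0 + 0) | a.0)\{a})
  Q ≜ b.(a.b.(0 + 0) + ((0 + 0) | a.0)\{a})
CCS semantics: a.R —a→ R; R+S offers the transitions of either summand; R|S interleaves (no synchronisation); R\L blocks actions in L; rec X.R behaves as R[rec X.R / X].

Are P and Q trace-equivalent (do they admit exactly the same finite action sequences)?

Reachable graph of P (4 states):
  u0 = b.(a.a.(0 + 0) + ((0 + 0) | a.0)\{a}) | =b=> u1
  u1 = a.a.(0 + 0) + ((0 + 0) | a.0)\{a} | =a=> u2
  u2 = a.(0 + 0) | =a=> u3
  u3 = 0 + 0 | (no moves)
Reachable graph of Q (4 states):
  v0 = b.(a.b.(0 + 0) + ((0 + 0) | a.0)\{a}) | =b=> v1
  v1 = a.b.(0 + 0) + ((0 + 0) | a.0)\{a} | =a=> v2
  v2 = b.(0 + 0) | =b=> v3
  v3 = 0 + 0 | (no moves)
Executing baa from P (initial set {u0}):
  step 1 (b): {u1}
  step 2 (a): {u2}
  step 3 (a): {u3}
  ✓ P
Executing baa from Q (initial set {v0}):
  step 1 (b): {v1}
  step 2 (a): {v2}
  step 3 (a): ∅  — Q cannot continue

traces(P) ≠ traces(Q) — witness ⟨baa⟩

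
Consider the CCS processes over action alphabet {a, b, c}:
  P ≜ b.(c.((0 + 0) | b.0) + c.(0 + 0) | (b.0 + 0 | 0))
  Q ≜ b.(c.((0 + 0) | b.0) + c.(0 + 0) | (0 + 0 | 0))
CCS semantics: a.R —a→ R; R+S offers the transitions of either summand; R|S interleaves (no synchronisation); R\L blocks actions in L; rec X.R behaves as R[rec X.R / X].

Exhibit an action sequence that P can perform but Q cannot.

LTS(P): 6 reachable states
  s0 = b.(c.((0 + 0) | b.0) + c.(0 + 0) | (b.0 + 0 | 0)) :: =b=> s1
  s1 = c.((0 + 0) | b.0) + c.(0 + 0) | (b.0 + 0 | 0) :: =b=> s2, =c=> s3, =c=> s4
  s2 = c.(0 + 0) | 0 :: =c=> s5
  s3 = (0 + 0) | (b.0 + 0 | 0) :: =b=> s5
  s4 = (0 + 0) | b.0 :: =b=> s5
  s5 = (0 + 0) | 0 :: ·
LTS(Q): 5 reachable states
  t0 = b.(c.((0 + 0) | b.0) + c.(0 + 0) | (0 + 0 | 0)) :: =b=> t1
  t1 = c.((0 + 0) | b.0) + c.(0 + 0) | (0 + 0 | 0) :: =c=> t2, =c=> t3
  t2 = (0 + 0) | (0 + 0 | 0) :: ·
  t3 = (0 + 0) | b.0 :: =b=> t4
  t4 = (0 + 0) | 0 :: ·
Trace ⟨bb⟩ through P, begin at {s0}:
  after b @ step 1: {s1}
  after b @ step 2: {s2}
  ✓ P
Trace ⟨bb⟩ through Q, begin at {t0}:
  after b @ step 1: {t1}
  after b @ step 2: ∅ (Q stuck)

bb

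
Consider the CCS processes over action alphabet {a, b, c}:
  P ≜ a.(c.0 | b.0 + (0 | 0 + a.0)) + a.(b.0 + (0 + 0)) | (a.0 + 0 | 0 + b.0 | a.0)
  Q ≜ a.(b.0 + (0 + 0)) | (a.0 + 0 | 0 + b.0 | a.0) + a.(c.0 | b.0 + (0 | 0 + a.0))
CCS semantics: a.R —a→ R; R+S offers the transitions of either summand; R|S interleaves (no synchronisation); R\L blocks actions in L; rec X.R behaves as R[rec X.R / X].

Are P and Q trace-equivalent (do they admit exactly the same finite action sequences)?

traces(P) = traces(Q)

Reachable graph of P (19 states):
  s0 = a.(c.0 | b.0 + (0 | 0 + a.0)) + a.(b.0 + (0 + 0)) | (a.0 + 0 | 0 + b.0 | a.0) | =a=> s1, =a=> s2, =a=> s3, =a=> s4, =b=> s5
  s1 = (b.0 + (0 + 0)) | (a.0 + 0 | 0 + b.0 | a.0) | =a=> s6, =a=> s7, =b=> s8, =b=> s9
  s2 = a.(b.0 + (0 + 0)) | (b.0 | 0) | =a=> s6, =b=> s10
  s3 = a.(b.0 + (0 + 0)) | 0 | =a=> s7
  s4 = c.0 | b.0 + (0 | 0 + a.0) | =a=> s11, =b=> s12, =c=> s13
  s5 = a.(b.0 + (0 + 0)) | (0 | a.0) | =a=> s10, =a=> s8
  s6 = (b.0 + (0 + 0)) | (b.0 | 0) | =b=> s14, =b=> s15
  s7 = (b.0 + (0 + 0)) | 0 | =b=> s16
  s8 = (b.0 + (0 + 0)) | (0 | a.0) | =a=> s14, =b=> s17
  s9 = 0 | (a.0 + 0 | 0 + b.0 | a.0) | =a=> s15, =a=> s16, =b=> s17
  s10 = a.(b.0 + (0 + 0)) | (0 | 0) | =a=> s14
  s11 = 0 | ∅
  s12 = c.0 | 0 | =c=> s16
  s13 = 0 | b.0 | =b=> s16
  s14 = (b.0 + (0 + 0)) | (0 | 0) | =b=> s18
  s15 = 0 | (b.0 | 0) | =b=> s18
  s16 = 0 | 0 | ∅
  s17 = 0 | (0 | a.0) | =a=> s18
  s18 = 0 | (0 | 0) | ∅
Reachable graph of Q (19 states):
  t0 = a.(b.0 + (0 + 0)) | (a.0 + 0 | 0 + b.0 | a.0) + a.(c.0 | b.0 + (0 | 0 + a.0)) | =a=> t1, =a=> t2, =a=> t3, =a=> t4, =b=> t5
  t1 = (b.0 + (0 + 0)) | (a.0 + 0 | 0 + b.0 | a.0) | =a=> t6, =a=> t7, =b=> t8, =b=> t9
  t2 = a.(b.0 + (0 + 0)) | (b.0 | 0) | =a=> t6, =b=> t10
  t3 = a.(b.0 + (0 + 0)) | 0 | =a=> t7
  t4 = c.0 | b.0 + (0 | 0 + a.0) | =a=> t11, =b=> t12, =c=> t13
  t5 = a.(b.0 + (0 + 0)) | (0 | a.0) | =a=> t10, =a=> t8
  t6 = (b.0 + (0 + 0)) | (b.0 | 0) | =b=> t14, =b=> t15
  t7 = (b.0 + (0 + 0)) | 0 | =b=> t16
  t8 = (b.0 + (0 + 0)) | (0 | a.0) | =a=> t14, =b=> t17
  t9 = 0 | (a.0 + 0 | 0 + b.0 | a.0) | =a=> t15, =a=> t16, =b=> t17
  t10 = a.(b.0 + (0 + 0)) | (0 | 0) | =a=> t14
  t11 = 0 | ∅
  t12 = c.0 | 0 | =c=> t16
  t13 = 0 | b.0 | =b=> t16
  t14 = (b.0 + (0 + 0)) | (0 | 0) | =b=> t18
  t15 = 0 | (b.0 | 0) | =b=> t18
  t16 = 0 | 0 | ∅
  t17 = 0 | (0 | a.0) | =a=> t18
  t18 = 0 | (0 | 0) | ∅
Partition-refinement fixed point:
  B0 = {s0, t0}
  B1 = {s10, s3, t10, t3}
  B2 = {s13, s14, s15, s7, t13, t14, t15, t7}
  B3 = {s11, s16, s18, t11, t16, t18}
  B4 = {s1, t1}
  B5 = {s9, t9}
  B6 = {s17, t17}
  B7 = {s8, t8}
  B8 = {s6, t6}
  B9 = {s5, t5}
  B10 = {s4, t4}
  B11 = {s12, t12}
  B12 = {s2, t2}
s0 ∈ B0, t0 ∈ B0 → same block
Bisimilar ⇒ trace-equivalent.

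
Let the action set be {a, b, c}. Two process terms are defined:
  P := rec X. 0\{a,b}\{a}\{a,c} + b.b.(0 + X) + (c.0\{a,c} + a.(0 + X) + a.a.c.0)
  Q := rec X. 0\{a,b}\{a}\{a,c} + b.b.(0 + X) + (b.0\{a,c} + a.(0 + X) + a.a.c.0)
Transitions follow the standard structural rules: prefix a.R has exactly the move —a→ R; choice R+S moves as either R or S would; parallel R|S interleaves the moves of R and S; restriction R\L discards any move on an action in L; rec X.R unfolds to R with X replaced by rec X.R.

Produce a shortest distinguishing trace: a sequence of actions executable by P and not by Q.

c

LTS(P): 7 reachable states
  m0 = rec X. 0\{a,b}\{a}\{a,c} + b.b.(0 + X) + (c.0\{a,c} + a.(0 + X) + a.a.c.0) :: --a--▸ m1, --a--▸ m2, --b--▸ m3, --c--▸ m4
  m1 = 0 + (rec X. 0\{a,b}\{a}\{a,c} + b.b.(0 + X) + (c.0\{a,c} + a.(0 + X) + a.a.c.0)) :: --a--▸ m1, --a--▸ m2, --b--▸ m3, --c--▸ m4
  m2 = a.c.0 :: --a--▸ m5
  m3 = b.(0 + (rec X. 0\{a,b}\{a}\{a,c} + b.b.(0 + X) + (c.0\{a,c} + a.(0 + X) + a.a.c.0))) :: --b--▸ m1
  m4 = 0\{a,c} :: ∅
  m5 = c.0 :: --c--▸ m6
  m6 = 0 :: ∅
LTS(Q): 7 reachable states
  n0 = rec X. 0\{a,b}\{a}\{a,c} + b.b.(0 + X) + (b.0\{a,c} + a.(0 + X) + a.a.c.0) :: --a--▸ n1, --a--▸ n2, --b--▸ n3, --b--▸ n4
  n1 = 0 + (rec X. 0\{a,b}\{a}\{a,c} + b.b.(0 + X) + (b.0\{a,c} + a.(0 + X) + a.a.c.0)) :: --a--▸ n1, --a--▸ n2, --b--▸ n3, --b--▸ n4
  n2 = a.c.0 :: --a--▸ n5
  n3 = 0\{a,c} :: ∅
  n4 = b.(0 + (rec X. 0\{a,b}\{a}\{a,c} + b.b.(0 + X) + (b.0\{a,c} + a.(0 + X) + a.a.c.0))) :: --b--▸ n1
  n5 = c.0 :: --c--▸ n6
  n6 = 0 :: ∅
Run σ = ⟨c⟩ on P: start {m0}
  after c @ step 1: {m4}
  — P admits the full trace.
Run σ = ⟨c⟩ on Q: start {n0}
  after c @ step 1: ∅ (Q stuck)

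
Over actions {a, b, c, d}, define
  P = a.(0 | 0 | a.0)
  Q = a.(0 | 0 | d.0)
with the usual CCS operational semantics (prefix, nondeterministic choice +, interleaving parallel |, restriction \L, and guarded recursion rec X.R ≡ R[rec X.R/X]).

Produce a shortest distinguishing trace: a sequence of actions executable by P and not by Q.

aa

Reachable graph of P (3 states):
  m0 = a.(0 | 0 | a.0) :: -a-> m1
  m1 = 0 | 0 | a.0 :: -a-> m2
  m2 = 0 | 0 | 0 :: deadlocked
Reachable graph of Q (3 states):
  n0 = a.(0 | 0 | d.0) :: -a-> n1
  n1 = 0 | 0 | d.0 :: -d-> n2
  n2 = 0 | 0 | 0 :: deadlocked
Executing aa from P (initial set {m0}):
  [1] a ⇒ {m1}
  [2] a ⇒ {m2}
  — P admits the full trace.
Executing aa from Q (initial set {n0}):
  [1] a ⇒ {n1}
  [2] a ⇒ ∅ (Q stuck)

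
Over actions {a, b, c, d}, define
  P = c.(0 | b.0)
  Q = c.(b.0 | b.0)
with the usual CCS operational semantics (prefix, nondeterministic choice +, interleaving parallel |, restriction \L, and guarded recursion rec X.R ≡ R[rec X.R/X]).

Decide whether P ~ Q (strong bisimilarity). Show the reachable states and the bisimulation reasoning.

Reachable graph of P (3 states):
  m0 = c.(0 | b.0) | —c→ m1
  m1 = 0 | b.0 | —b→ m2
  m2 = 0 | 0 | ∅
Reachable graph of Q (5 states):
  n0 = c.(b.0 | b.0) | —c→ n1
  n1 = b.0 | b.0 | —b→ n2, —b→ n3
  n2 = 0 | b.0 | —b→ n4
  n3 = b.0 | 0 | —b→ n4
  n4 = 0 | 0 | ∅
Partition-refinement fixed point:
  B0 = {m0}
  B1 = {m1, n2, n3}
  B2 = {m2, n4}
  B3 = {n0}
  B4 = {n1}
m0 ∈ B0, n0 ∈ B3 → different blocks

NO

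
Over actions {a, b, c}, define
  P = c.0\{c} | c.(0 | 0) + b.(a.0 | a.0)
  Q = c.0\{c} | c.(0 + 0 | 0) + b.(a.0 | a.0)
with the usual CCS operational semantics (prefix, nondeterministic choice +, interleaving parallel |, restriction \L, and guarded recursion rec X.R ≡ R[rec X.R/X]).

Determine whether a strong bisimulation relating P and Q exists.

bisimilar

LTS(P): 8 reachable states
  s0 = c.0\{c} | c.(0 | 0) + b.(a.0 | a.0) → =b=> s1, =c=> s2, =c=> s3
  s1 = a.0 | a.0 → =a=> s4, =a=> s5
  s2 = 0\{c} | c.(0 | 0) → =c=> s6
  s3 = c.0\{c} | (0 | 0) → =c=> s6
  s4 = 0 | a.0 → =a=> s7
  s5 = a.0 | 0 → =a=> s7
  s6 = 0\{c} | (0 | 0) → deadlocked
  s7 = 0 | 0 → deadlocked
LTS(Q): 8 reachable states
  t0 = c.0\{c} | c.(0 + 0 | 0) + b.(a.0 | a.0) → =b=> t1, =c=> t2, =c=> t3
  t1 = a.0 | a.0 → =a=> t4, =a=> t5
  t2 = 0\{c} | c.(0 + 0 | 0) → =c=> t6
  t3 = c.0\{c} | (0 + 0 | 0) → =c=> t6
  t4 = 0 | a.0 → =a=> t7
  t5 = a.0 | 0 → =a=> t7
  t6 = 0\{c} | (0 + 0 | 0) → deadlocked
  t7 = 0 | 0 → deadlocked
Coarsest stable partition (strong bisimilarity classes):
  B0 = {s0, t0}
  B1 = {s2, s3, t2, t3}
  B2 = {s6, s7, t6, t7}
  B3 = {s1, t1}
  B4 = {s4, s5, t4, t5}
s0 ∈ B0, t0 ∈ B0 → same block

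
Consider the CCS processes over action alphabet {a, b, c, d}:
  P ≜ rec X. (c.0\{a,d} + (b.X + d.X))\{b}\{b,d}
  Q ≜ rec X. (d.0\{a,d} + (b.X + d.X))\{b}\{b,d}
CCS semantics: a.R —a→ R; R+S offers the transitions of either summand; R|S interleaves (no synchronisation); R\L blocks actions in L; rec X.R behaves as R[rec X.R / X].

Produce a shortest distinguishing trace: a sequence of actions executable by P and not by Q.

LTS(P): 2 reachable states
  p0 = rec X. (c.0\{a,d} + (b.X + d.X))\{b}\{b,d} → ··c··> p1
  p1 = 0\{a,d}\{b}\{b,d} → ·
LTS(Q): 1 reachable states
  q0 = rec X. (d.0\{a,d} + (b.X + d.X))\{b}\{b,d} → ·
Executing c from P (initial set {p0}):
  after c @ step 1: {p1}
  P completes σ.
Executing c from Q (initial set {q0}):
  after c @ step 1: no successor for Q

c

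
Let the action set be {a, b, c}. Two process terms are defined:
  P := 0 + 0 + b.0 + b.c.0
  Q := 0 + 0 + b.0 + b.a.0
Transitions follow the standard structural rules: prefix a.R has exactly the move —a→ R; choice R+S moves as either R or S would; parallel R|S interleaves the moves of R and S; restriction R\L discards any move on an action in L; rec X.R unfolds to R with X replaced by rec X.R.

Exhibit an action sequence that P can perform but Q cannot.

P's transition system — 3 states:
  u0 = 0 + 0 + b.0 + b.c.0 :: ··b··> u1, ··b··> u2
  u1 = 0 :: (no moves)
  u2 = c.0 :: ··c··> u1
Q's transition system — 3 states:
  v0 = 0 + 0 + b.0 + b.a.0 :: ··b··> v1, ··b··> v2
  v1 = 0 :: (no moves)
  v2 = a.0 :: ··a··> v1
Executing bc from P (initial set {u0}):
  step 1 (b): {u1, u2}
  step 2 (c): {u1}
  — P admits the full trace.
Executing bc from Q (initial set {v0}):
  step 1 (b): {v1, v2}
  step 2 (c): ∅ (Q stuck)

bc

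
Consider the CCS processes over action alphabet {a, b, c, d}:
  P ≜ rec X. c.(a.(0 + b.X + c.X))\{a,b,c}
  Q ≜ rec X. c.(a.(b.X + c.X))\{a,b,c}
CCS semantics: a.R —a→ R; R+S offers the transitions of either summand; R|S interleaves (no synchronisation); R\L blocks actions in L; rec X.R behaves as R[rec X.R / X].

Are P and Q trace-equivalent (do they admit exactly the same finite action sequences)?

P's transition system — 2 states:
  s0 = rec X. c.(a.(0 + b.X + c.X))\{a,b,c} | --c--▸ s1
  s1 = (a.(0 + b.(rec X. c.(a.(0 + b.X + c.X))\{a,b,c}) + c.(rec X. c.(a.(0 + b.X + c.X))\{a,b,c})))\{a,b,c} | (no moves)
Q's transition system — 2 states:
  t0 = rec X. c.(a.(b.X + c.X))\{a,b,c} | --c--▸ t1
  t1 = (a.(b.(rec X. c.(a.(b.X + c.X))\{a,b,c}) + c.(rec X. c.(a.(b.X + c.X))\{a,b,c})))\{a,b,c} | (no moves)
Partition-refinement fixed point:
  B0 = {s0, t0}
  B1 = {s1, t1}
s0 ∈ B0, t0 ∈ B0 → same block
Bisimilar ⇒ trace-equivalent.

trace-equivalent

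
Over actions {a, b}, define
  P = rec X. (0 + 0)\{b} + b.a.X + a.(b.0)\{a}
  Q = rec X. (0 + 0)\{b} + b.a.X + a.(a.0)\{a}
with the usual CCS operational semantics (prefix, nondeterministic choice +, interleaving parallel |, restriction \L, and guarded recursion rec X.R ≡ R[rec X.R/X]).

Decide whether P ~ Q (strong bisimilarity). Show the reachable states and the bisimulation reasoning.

Reachable graph of P (4 states):
  s0 = rec X. (0 + 0)\{b} + b.a.X + a.(b.0)\{a} has moves --a--▸ s1, --b--▸ s2
  s1 = (b.0)\{a} has moves --b--▸ s3
  s2 = a.(rec X. (0 + 0)\{b} + b.a.X + a.(b.0)\{a}) has moves --a--▸ s0
  s3 = 0\{a} has moves ·
Reachable graph of Q (3 states):
  t0 = rec X. (0 + 0)\{b} + b.a.X + a.(a.0)\{a} has moves --a--▸ t1, --b--▸ t2
  t1 = (a.0)\{a} has moves ·
  t2 = a.(rec X. (0 + 0)\{b} + b.a.X + a.(a.0)\{a}) has moves --a--▸ t0
Partition-refinement fixed point:
  B0 = {s0}
  B1 = {s2}
  B2 = {s1}
  B3 = {s3, t1}
  B4 = {t0}
  B5 = {t2}
s0 ∈ B0, t0 ∈ B4 → different blocks

P ≁ Q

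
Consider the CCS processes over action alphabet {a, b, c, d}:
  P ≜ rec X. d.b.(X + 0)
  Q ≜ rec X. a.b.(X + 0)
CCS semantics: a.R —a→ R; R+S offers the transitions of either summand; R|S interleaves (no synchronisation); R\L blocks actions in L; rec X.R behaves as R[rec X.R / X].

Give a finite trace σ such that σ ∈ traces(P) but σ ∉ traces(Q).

d

P's transition system — 3 states:
  p0 = rec X. d.b.(X + 0) :: ··d··> p1
  p1 = b.((rec X. d.b.(X + 0)) + 0) :: ··b··> p2
  p2 = (rec X. d.b.(X + 0)) + 0 :: ··d··> p1
Q's transition system — 3 states:
  q0 = rec X. a.b.(X + 0) :: ··a··> q1
  q1 = b.((rec X. a.b.(X + 0)) + 0) :: ··b··> q2
  q2 = (rec X. a.b.(X + 0)) + 0 :: ··a··> q1
Run σ = ⟨d⟩ on P: start {p0}
  [1] d ⇒ {p1}
  — P admits the full trace.
Run σ = ⟨d⟩ on Q: start {q0}
  [1] d ⇒ ∅  — Q cannot continue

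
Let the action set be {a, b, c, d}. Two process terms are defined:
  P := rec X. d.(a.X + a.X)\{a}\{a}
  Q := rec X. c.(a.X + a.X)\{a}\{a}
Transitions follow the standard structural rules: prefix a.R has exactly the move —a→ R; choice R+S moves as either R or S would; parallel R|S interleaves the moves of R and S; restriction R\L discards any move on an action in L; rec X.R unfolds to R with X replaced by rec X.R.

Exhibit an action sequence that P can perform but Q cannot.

d

LTS(P): 2 reachable states
  m0 = rec X. d.(a.X + a.X)\{a}\{a} | —d→ m1
  m1 = (a.(rec X. d.(a.X + a.X)\{a}\{a}) + a.(rec X. d.(a.X + a.X)\{a}\{a}))\{a}\{a} | stopped
LTS(Q): 2 reachable states
  n0 = rec X. c.(a.X + a.X)\{a}\{a} | —c→ n1
  n1 = (a.(rec X. c.(a.X + a.X)\{a}\{a}) + a.(rec X. c.(a.X + a.X)\{a}\{a}))\{a}\{a} | stopped
Executing d from P (initial set {m0}):
  step 1 (d): {m1}
  — P admits the full trace.
Executing d from Q (initial set {n0}):
  step 1 (d): ∅ (Q stuck)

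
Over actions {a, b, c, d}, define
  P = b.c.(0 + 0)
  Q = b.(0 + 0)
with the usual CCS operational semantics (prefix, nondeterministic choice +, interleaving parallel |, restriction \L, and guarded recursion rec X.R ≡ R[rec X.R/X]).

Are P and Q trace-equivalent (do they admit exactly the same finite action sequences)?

LTS(P): 3 reachable states
  u0 = b.c.(0 + 0) ⊢ —b→ u1
  u1 = c.(0 + 0) ⊢ —c→ u2
  u2 = 0 + 0 ⊢ ·
LTS(Q): 2 reachable states
  v0 = b.(0 + 0) ⊢ —b→ v1
  v1 = 0 + 0 ⊢ ·
Trace ⟨bc⟩ through P, begin at {u0}:
  step 1 (b): {u1}
  step 2 (c): {u2}
  P completes σ.
Trace ⟨bc⟩ through Q, begin at {v0}:
  step 1 (b): {v1}
  step 2 (c): ∅  — Q cannot continue

traces(P) ≠ traces(Q) — witness ⟨bc⟩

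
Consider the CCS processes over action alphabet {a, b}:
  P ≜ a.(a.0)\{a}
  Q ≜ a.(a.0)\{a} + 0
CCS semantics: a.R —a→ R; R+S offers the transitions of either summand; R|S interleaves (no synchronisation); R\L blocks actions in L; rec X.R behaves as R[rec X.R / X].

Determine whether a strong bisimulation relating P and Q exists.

bisimilar

Reachable graph of P (2 states):
  m0 = a.(a.0)\{a} | -a-> m1
  m1 = (a.0)\{a} | (no moves)
Reachable graph of Q (2 states):
  n0 = a.(a.0)\{a} + 0 | -a-> n1
  n1 = (a.0)\{a} | (no moves)
Coarsest stable partition (strong bisimilarity classes):
  B0 = {m0, n0}
  B1 = {m1, n1}
m0 ∈ B0, n0 ∈ B0 → same block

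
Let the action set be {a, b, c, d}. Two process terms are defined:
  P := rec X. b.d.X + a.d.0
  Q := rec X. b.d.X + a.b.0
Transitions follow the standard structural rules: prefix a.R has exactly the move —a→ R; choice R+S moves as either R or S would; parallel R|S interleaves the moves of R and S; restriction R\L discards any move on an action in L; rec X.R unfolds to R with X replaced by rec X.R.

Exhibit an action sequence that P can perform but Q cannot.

P's transition system — 4 states:
  u0 = rec X. b.d.X + a.d.0 → --a--▸ u1, --b--▸ u2
  u1 = d.0 → --d--▸ u3
  u2 = d.(rec X. b.d.X + a.d.0) → --d--▸ u0
  u3 = 0 → ∅
Q's transition system — 4 states:
  v0 = rec X. b.d.X + a.b.0 → --a--▸ v1, --b--▸ v2
  v1 = b.0 → --b--▸ v3
  v2 = d.(rec X. b.d.X + a.b.0) → --d--▸ v0
  v3 = 0 → ∅
Trace ⟨ad⟩ through P, begin at {u0}:
  after a @ step 1: {u1}
  after d @ step 2: {u3}
  — P admits the full trace.
Trace ⟨ad⟩ through Q, begin at {v0}:
  after a @ step 1: {v1}
  after d @ step 2: ∅  — Q cannot continue

ad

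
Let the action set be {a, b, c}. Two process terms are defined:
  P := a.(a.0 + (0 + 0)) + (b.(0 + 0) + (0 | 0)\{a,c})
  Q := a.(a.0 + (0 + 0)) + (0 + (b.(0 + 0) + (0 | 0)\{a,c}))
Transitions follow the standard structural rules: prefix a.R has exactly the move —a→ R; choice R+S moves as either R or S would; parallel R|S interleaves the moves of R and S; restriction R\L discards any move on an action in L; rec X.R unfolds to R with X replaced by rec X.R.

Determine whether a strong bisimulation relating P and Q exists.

P ~ Q

P's transition system — 4 states:
  s0 = a.(a.0 + (0 + 0)) + (b.(0 + 0) + (0 | 0)\{a,c}) | —a→ s1, —b→ s2
  s1 = a.0 + (0 + 0) | —a→ s3
  s2 = 0 + 0 | (no moves)
  s3 = 0 | (no moves)
Q's transition system — 4 states:
  t0 = a.(a.0 + (0 + 0)) + (0 + (b.(0 + 0) + (0 | 0)\{a,c})) | —a→ t1, —b→ t2
  t1 = a.0 + (0 + 0) | —a→ t3
  t2 = 0 + 0 | (no moves)
  t3 = 0 | (no moves)
Bisimilarity quotient blocks:
  B0 = {s0, t0}
  B1 = {s1, t1}
  B2 = {s2, s3, t2, t3}
s0 ∈ B0, t0 ∈ B0 → same block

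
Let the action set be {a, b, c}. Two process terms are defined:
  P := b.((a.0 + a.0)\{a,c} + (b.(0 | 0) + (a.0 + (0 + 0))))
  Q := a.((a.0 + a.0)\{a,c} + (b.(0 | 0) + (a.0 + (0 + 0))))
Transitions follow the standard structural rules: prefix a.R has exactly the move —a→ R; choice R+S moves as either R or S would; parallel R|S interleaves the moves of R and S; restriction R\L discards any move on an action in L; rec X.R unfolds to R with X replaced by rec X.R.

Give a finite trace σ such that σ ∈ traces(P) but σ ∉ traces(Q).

b

LTS(P): 4 reachable states
  p0 = b.((a.0 + a.0)\{a,c} + (b.(0 | 0) + (a.0 + (0 + 0)))) | —b→ p1
  p1 = (a.0 + a.0)\{a,c} + (b.(0 | 0) + (a.0 + (0 + 0))) | —a→ p2, —b→ p3
  p2 = 0 | stopped
  p3 = 0 | 0 | stopped
LTS(Q): 4 reachable states
  q0 = a.((a.0 + a.0)\{a,c} + (b.(0 | 0) + (a.0 + (0 + 0)))) | —a→ q1
  q1 = (a.0 + a.0)\{a,c} + (b.(0 | 0) + (a.0 + (0 + 0))) | —a→ q2, —b→ q3
  q2 = 0 | stopped
  q3 = 0 | 0 | stopped
Trace ⟨b⟩ through P, begin at {p0}:
  step 1 (b): {p1}
  — P admits the full trace.
Trace ⟨b⟩ through Q, begin at {q0}:
  step 1 (b): no successor for Q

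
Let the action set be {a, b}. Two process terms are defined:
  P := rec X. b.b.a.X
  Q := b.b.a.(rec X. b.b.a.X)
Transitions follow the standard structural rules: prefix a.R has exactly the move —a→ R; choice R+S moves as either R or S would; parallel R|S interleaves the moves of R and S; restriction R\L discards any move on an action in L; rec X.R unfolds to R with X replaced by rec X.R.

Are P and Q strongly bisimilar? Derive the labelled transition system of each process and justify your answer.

P's transition system — 3 states:
  p0 = rec X. b.b.a.X :: --b--▸ p1
  p1 = b.a.(rec X. b.b.a.X) :: --b--▸ p2
  p2 = a.(rec X. b.b.a.X) :: --a--▸ p0
Q's transition system — 4 states:
  q0 = b.b.a.(rec X. b.b.a.X) :: --b--▸ q1
  q1 = b.a.(rec X. b.b.a.X) :: --b--▸ q2
  q2 = a.(rec X. b.b.a.X) :: --a--▸ q3
  q3 = rec X. b.b.a.X :: --b--▸ q1
Partition-refinement fixed point:
  B0 = {p0, q0, q3}
  B1 = {p1, q1}
  B2 = {p2, q2}
p0 ∈ B0, q0 ∈ B0 → same block

P ~ Q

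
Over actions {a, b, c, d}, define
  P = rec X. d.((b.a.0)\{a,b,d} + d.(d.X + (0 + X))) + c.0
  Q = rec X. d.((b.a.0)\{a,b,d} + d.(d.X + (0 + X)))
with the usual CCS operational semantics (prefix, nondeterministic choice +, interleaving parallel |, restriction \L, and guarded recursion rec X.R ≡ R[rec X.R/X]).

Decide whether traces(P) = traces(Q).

trace-distinct — witness ⟨c⟩

Reachable graph of P (4 states):
  u0 = rec X. d.((b.a.0)\{a,b,d} + d.(d.X + (0 + X))) + c.0 → -c-> u1, -d-> u2
  u1 = 0 → ·
  u2 = (b.a.0)\{a,b,d} + d.(d.(rec X. d.((b.a.0)\{a,b,d} + d.(d.X + (0 + X))) + c.0) + (0 + (rec X. d.((b.a.0)\{a,b,d} + d.(d.X + (0 + X))) + c.0))) → -d-> u3
  u3 = d.(rec X. d.((b.a.0)\{a,b,d} + d.(d.X + (0 + X))) + c.0) + (0 + (rec X. d.((b.a.0)\{a,b,d} + d.(d.X + (0 + X))) + c.0)) → -c-> u1, -d-> u0, -d-> u2
Reachable graph of Q (3 states):
  v0 = rec X. d.((b.a.0)\{a,b,d} + d.(d.X + (0 + X))) → -d-> v1
  v1 = (b.a.0)\{a,b,d} + d.(d.(rec X. d.((b.a.0)\{a,b,d} + d.(d.X + (0 + X)))) + (0 + (rec X. d.((b.a.0)\{a,b,d} + d.(d.X + (0 + X)))))) → -d-> v2
  v2 = d.(rec X. d.((b.a.0)\{a,b,d} + d.(d.X + (0 + X)))) + (0 + (rec X. d.((b.a.0)\{a,b,d} + d.(d.X + (0 + X))))) → -d-> v0, -d-> v1
Trace ⟨c⟩ through P, begin at {u0}:
  step 1 (c): {u1}
  — P admits the full trace.
Trace ⟨c⟩ through Q, begin at {v0}:
  step 1 (c): ∅ (Q stuck)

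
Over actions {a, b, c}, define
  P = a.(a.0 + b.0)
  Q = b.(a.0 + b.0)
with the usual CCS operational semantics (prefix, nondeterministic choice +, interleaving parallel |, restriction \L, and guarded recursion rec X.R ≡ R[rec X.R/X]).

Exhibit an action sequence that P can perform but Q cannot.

a

LTS(P): 3 reachable states
  u0 = a.(a.0 + b.0) has moves --a--▸ u1
  u1 = a.0 + b.0 has moves --a--▸ u2, --b--▸ u2
  u2 = 0 has moves stopped
LTS(Q): 3 reachable states
  v0 = b.(a.0 + b.0) has moves --b--▸ v1
  v1 = a.0 + b.0 has moves --a--▸ v2, --b--▸ v2
  v2 = 0 has moves stopped
Trace ⟨a⟩ through P, begin at {u0}:
  after a @ step 1: {u1}
  ✓ P
Trace ⟨a⟩ through Q, begin at {v0}:
  after a @ step 1: ∅ (Q stuck)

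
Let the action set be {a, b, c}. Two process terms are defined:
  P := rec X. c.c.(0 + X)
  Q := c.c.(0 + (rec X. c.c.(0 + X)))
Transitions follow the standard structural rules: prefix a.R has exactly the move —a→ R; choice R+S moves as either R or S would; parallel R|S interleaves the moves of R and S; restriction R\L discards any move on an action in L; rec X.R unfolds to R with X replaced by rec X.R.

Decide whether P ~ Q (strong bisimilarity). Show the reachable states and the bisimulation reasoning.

YES

LTS(P): 3 reachable states
  p0 = rec X. c.c.(0 + X) :: -c-> p1
  p1 = c.(0 + (rec X. c.c.(0 + X))) :: -c-> p2
  p2 = 0 + (rec X. c.c.(0 + X)) :: -c-> p1
LTS(Q): 3 reachable states
  q0 = c.c.(0 + (rec X. c.c.(0 + X))) :: -c-> q1
  q1 = c.(0 + (rec X. c.c.(0 + X))) :: -c-> q2
  q2 = 0 + (rec X. c.c.(0 + X)) :: -c-> q1
Partition-refinement fixed point:
  B0 = {p0, p1, p2, q0, q1, q2}
p0 ∈ B0, q0 ∈ B0 → same block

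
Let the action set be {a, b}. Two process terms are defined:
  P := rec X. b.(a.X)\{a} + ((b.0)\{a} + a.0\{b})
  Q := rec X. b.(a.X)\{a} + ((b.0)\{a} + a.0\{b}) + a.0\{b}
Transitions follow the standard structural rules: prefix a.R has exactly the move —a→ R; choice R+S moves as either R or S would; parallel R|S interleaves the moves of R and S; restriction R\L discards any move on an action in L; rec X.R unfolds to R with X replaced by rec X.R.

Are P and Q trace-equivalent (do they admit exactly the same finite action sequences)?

P's transition system — 4 states:
  m0 = rec X. b.(a.X)\{a} + ((b.0)\{a} + a.0\{b}) → —a→ m1, —b→ m2, —b→ m3
  m1 = 0\{b} → ∅
  m2 = (a.(rec X. b.(a.X)\{a} + ((b.0)\{a} + a.0\{b})))\{a} → ∅
  m3 = 0\{a} → ∅
Q's transition system — 4 states:
  n0 = rec X. b.(a.X)\{a} + ((b.0)\{a} + a.0\{b}) + a.0\{b} → —a→ n1, —b→ n2, —b→ n3
  n1 = 0\{b} → ∅
  n2 = (a.(rec X. b.(a.X)\{a} + ((b.0)\{a} + a.0\{b}) + a.0\{b}))\{a} → ∅
  n3 = 0\{a} → ∅
Bisimilarity quotient blocks:
  B0 = {m0, n0}
  B1 = {m1, m2, m3, n1, n2, n3}
m0 ∈ B0, n0 ∈ B0 → same block
Bisimilar ⇒ trace-equivalent.

trace-equivalent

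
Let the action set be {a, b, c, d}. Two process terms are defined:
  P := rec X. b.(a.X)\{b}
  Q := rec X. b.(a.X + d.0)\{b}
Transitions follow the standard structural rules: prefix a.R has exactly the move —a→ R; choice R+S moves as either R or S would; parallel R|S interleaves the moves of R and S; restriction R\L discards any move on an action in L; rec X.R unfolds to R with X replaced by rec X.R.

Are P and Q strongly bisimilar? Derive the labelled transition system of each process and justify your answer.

Reachable graph of P (3 states):
  m0 = rec X. b.(a.X)\{b} has moves ··b··> m1
  m1 = (a.(rec X. b.(a.X)\{b}))\{b} has moves ··a··> m2
  m2 = (rec X. b.(a.X)\{b})\{b} has moves ∅
Reachable graph of Q (4 states):
  n0 = rec X. b.(a.X + d.0)\{b} has moves ··b··> n1
  n1 = (a.(rec X. b.(a.X + d.0)\{b}) + d.0)\{b} has moves ··a··> n2, ··d··> n3
  n2 = (rec X. b.(a.X + d.0)\{b})\{b} has moves ∅
  n3 = 0\{b} has moves ∅
Bisimilarity quotient blocks:
  B0 = {m0}
  B1 = {m1}
  B2 = {m2, n2, n3}
  B3 = {n0}
  B4 = {n1}
m0 ∈ B0, n0 ∈ B3 → different blocks

not bisimilar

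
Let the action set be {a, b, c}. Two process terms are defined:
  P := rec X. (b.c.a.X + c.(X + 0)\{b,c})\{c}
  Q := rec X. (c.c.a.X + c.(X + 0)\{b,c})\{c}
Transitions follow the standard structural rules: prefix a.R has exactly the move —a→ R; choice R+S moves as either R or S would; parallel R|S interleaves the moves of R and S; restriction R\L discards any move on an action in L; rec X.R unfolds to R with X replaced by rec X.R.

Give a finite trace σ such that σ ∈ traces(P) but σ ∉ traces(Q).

LTS(P): 2 reachable states
  u0 = rec X. (b.c.a.X + c.(X + 0)\{b,c})\{c} has moves -b-> u1
  u1 = (c.a.(rec X. (b.c.a.X + c.(X + 0)\{b,c})\{c}))\{c} has moves deadlocked
LTS(Q): 1 reachable states
  v0 = rec X. (c.c.a.X + c.(X + 0)\{b,c})\{c} has moves deadlocked
Trace ⟨b⟩ through P, begin at {u0}:
  [1] b ⇒ {u1}
  P completes σ.
Trace ⟨b⟩ through Q, begin at {v0}:
  [1] b ⇒ ∅  — Q cannot continue

b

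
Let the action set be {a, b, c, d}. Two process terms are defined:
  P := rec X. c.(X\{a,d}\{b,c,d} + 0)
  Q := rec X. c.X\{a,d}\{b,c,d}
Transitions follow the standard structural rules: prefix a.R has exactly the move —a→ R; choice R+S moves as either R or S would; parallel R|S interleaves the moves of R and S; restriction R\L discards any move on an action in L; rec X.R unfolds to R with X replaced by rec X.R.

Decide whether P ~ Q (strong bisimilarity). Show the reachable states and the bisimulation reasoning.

YES

LTS(P): 2 reachable states
  u0 = rec X. c.(X\{a,d}\{b,c,d} + 0) → --c--▸ u1
  u1 = (rec X. c.(X\{a,d}\{b,c,d} + 0))\{a,d}\{b,c,d} + 0 → stopped
LTS(Q): 2 reachable states
  v0 = rec X. c.X\{a,d}\{b,c,d} → --c--▸ v1
  v1 = (rec X. c.X\{a,d}\{b,c,d})\{a,d}\{b,c,d} → stopped
Bisimilarity quotient blocks:
  B0 = {u0, v0}
  B1 = {u1, v1}
u0 ∈ B0, v0 ∈ B0 → same block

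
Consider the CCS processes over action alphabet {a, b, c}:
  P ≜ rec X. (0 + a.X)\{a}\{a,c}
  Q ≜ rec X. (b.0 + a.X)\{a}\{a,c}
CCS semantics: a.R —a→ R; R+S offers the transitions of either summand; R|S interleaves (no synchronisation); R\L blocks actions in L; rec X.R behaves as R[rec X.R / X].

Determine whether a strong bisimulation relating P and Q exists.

P's transition system — 1 states:
  m0 = rec X. (0 + a.X)\{a}\{a,c} | ∅
Q's transition system — 2 states:
  n0 = rec X. (b.0 + a.X)\{a}\{a,c} | -b-> n1
  n1 = 0\{a}\{a,c} | ∅
Coarsest stable partition (strong bisimilarity classes):
  B0 = {m0, n1}
  B1 = {n0}
m0 ∈ B0, n0 ∈ B1 → different blocks

not bisimilar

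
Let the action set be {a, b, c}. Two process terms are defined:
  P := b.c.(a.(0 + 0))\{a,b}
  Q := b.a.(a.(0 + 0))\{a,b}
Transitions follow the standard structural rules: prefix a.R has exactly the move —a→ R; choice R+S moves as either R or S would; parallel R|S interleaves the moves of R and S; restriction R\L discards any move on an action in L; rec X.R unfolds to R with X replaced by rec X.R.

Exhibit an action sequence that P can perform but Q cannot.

LTS(P): 3 reachable states
  m0 = b.c.(a.(0 + 0))\{a,b} | --b--▸ m1
  m1 = c.(a.(0 + 0))\{a,b} | --c--▸ m2
  m2 = (a.(0 + 0))\{a,b} | ·
LTS(Q): 3 reachable states
  n0 = b.a.(a.(0 + 0))\{a,b} | --b--▸ n1
  n1 = a.(a.(0 + 0))\{a,b} | --a--▸ n2
  n2 = (a.(0 + 0))\{a,b} | ·
Trace ⟨bc⟩ through P, begin at {m0}:
  after b @ step 1: {m1}
  after c @ step 2: {m2}
  — P admits the full trace.
Trace ⟨bc⟩ through Q, begin at {n0}:
  after b @ step 1: {n1}
  after c @ step 2: ∅  — Q cannot continue

bc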